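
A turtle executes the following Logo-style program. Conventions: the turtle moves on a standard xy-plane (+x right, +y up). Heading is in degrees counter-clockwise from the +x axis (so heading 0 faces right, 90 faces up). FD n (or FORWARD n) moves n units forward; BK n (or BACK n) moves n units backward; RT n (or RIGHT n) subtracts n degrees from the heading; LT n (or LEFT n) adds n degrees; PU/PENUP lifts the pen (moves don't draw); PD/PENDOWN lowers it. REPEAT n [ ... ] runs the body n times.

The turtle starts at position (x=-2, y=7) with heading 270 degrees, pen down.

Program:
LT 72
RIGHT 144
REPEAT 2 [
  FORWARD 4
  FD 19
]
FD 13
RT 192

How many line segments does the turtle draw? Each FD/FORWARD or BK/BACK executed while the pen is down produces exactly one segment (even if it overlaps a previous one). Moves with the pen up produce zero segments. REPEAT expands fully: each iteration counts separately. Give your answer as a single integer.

Executing turtle program step by step:
Start: pos=(-2,7), heading=270, pen down
LT 72: heading 270 -> 342
RT 144: heading 342 -> 198
REPEAT 2 [
  -- iteration 1/2 --
  FD 4: (-2,7) -> (-5.804,5.764) [heading=198, draw]
  FD 19: (-5.804,5.764) -> (-23.874,-0.107) [heading=198, draw]
  -- iteration 2/2 --
  FD 4: (-23.874,-0.107) -> (-27.679,-1.343) [heading=198, draw]
  FD 19: (-27.679,-1.343) -> (-45.749,-7.215) [heading=198, draw]
]
FD 13: (-45.749,-7.215) -> (-58.112,-11.232) [heading=198, draw]
RT 192: heading 198 -> 6
Final: pos=(-58.112,-11.232), heading=6, 5 segment(s) drawn
Segments drawn: 5

Answer: 5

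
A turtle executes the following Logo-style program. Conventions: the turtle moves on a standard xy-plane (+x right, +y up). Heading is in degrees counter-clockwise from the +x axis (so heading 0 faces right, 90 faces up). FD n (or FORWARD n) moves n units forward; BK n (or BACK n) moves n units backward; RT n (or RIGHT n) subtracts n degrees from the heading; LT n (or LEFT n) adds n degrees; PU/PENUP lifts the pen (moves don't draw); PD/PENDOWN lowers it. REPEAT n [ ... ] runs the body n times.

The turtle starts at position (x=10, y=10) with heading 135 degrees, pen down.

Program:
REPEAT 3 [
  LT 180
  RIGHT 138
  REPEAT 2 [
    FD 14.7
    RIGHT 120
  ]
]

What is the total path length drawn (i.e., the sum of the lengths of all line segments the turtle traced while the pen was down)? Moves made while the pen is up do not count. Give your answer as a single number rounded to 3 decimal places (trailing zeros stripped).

Answer: 88.2

Derivation:
Executing turtle program step by step:
Start: pos=(10,10), heading=135, pen down
REPEAT 3 [
  -- iteration 1/3 --
  LT 180: heading 135 -> 315
  RT 138: heading 315 -> 177
  REPEAT 2 [
    -- iteration 1/2 --
    FD 14.7: (10,10) -> (-4.68,10.769) [heading=177, draw]
    RT 120: heading 177 -> 57
    -- iteration 2/2 --
    FD 14.7: (-4.68,10.769) -> (3.326,23.098) [heading=57, draw]
    RT 120: heading 57 -> 297
  ]
  -- iteration 2/3 --
  LT 180: heading 297 -> 117
  RT 138: heading 117 -> 339
  REPEAT 2 [
    -- iteration 1/2 --
    FD 14.7: (3.326,23.098) -> (17.05,17.83) [heading=339, draw]
    RT 120: heading 339 -> 219
    -- iteration 2/2 --
    FD 14.7: (17.05,17.83) -> (5.626,8.579) [heading=219, draw]
    RT 120: heading 219 -> 99
  ]
  -- iteration 3/3 --
  LT 180: heading 99 -> 279
  RT 138: heading 279 -> 141
  REPEAT 2 [
    -- iteration 1/2 --
    FD 14.7: (5.626,8.579) -> (-5.798,17.83) [heading=141, draw]
    RT 120: heading 141 -> 21
    -- iteration 2/2 --
    FD 14.7: (-5.798,17.83) -> (7.926,23.098) [heading=21, draw]
    RT 120: heading 21 -> 261
  ]
]
Final: pos=(7.926,23.098), heading=261, 6 segment(s) drawn

Segment lengths:
  seg 1: (10,10) -> (-4.68,10.769), length = 14.7
  seg 2: (-4.68,10.769) -> (3.326,23.098), length = 14.7
  seg 3: (3.326,23.098) -> (17.05,17.83), length = 14.7
  seg 4: (17.05,17.83) -> (5.626,8.579), length = 14.7
  seg 5: (5.626,8.579) -> (-5.798,17.83), length = 14.7
  seg 6: (-5.798,17.83) -> (7.926,23.098), length = 14.7
Total = 88.2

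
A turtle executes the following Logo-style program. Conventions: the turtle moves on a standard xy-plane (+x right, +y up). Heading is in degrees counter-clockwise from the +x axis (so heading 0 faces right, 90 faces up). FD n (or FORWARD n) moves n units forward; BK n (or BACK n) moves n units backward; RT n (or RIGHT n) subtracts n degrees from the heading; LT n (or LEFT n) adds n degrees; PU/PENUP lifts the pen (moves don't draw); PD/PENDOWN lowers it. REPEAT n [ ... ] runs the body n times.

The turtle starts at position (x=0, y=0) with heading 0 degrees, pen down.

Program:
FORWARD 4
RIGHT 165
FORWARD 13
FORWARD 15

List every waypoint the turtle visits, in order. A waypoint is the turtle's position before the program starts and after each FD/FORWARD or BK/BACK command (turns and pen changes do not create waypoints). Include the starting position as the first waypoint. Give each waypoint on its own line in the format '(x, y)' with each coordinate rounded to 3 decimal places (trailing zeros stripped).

Executing turtle program step by step:
Start: pos=(0,0), heading=0, pen down
FD 4: (0,0) -> (4,0) [heading=0, draw]
RT 165: heading 0 -> 195
FD 13: (4,0) -> (-8.557,-3.365) [heading=195, draw]
FD 15: (-8.557,-3.365) -> (-23.046,-7.247) [heading=195, draw]
Final: pos=(-23.046,-7.247), heading=195, 3 segment(s) drawn
Waypoints (4 total):
(0, 0)
(4, 0)
(-8.557, -3.365)
(-23.046, -7.247)

Answer: (0, 0)
(4, 0)
(-8.557, -3.365)
(-23.046, -7.247)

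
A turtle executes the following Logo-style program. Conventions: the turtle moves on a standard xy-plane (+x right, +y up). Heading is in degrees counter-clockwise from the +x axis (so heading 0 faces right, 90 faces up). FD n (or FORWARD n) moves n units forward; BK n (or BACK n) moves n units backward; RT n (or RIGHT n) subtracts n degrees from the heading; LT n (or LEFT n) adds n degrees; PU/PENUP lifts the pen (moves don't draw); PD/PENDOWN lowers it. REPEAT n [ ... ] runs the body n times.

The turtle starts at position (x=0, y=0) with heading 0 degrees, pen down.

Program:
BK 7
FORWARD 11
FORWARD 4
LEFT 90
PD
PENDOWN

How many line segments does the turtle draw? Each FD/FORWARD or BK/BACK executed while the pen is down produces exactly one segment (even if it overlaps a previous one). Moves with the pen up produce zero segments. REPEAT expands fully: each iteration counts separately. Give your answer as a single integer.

Executing turtle program step by step:
Start: pos=(0,0), heading=0, pen down
BK 7: (0,0) -> (-7,0) [heading=0, draw]
FD 11: (-7,0) -> (4,0) [heading=0, draw]
FD 4: (4,0) -> (8,0) [heading=0, draw]
LT 90: heading 0 -> 90
PD: pen down
PD: pen down
Final: pos=(8,0), heading=90, 3 segment(s) drawn
Segments drawn: 3

Answer: 3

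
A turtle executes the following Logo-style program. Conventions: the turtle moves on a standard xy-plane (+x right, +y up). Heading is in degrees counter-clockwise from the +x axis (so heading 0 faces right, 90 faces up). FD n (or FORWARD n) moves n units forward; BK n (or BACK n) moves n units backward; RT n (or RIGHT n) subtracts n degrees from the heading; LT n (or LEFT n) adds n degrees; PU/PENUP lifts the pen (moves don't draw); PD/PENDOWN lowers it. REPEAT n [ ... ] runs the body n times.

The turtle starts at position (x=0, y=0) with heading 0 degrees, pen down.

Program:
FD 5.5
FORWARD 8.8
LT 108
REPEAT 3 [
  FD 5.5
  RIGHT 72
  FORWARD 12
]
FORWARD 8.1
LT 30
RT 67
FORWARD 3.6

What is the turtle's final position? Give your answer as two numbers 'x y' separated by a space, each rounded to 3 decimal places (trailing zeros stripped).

Answer: 31.756 -15.95

Derivation:
Executing turtle program step by step:
Start: pos=(0,0), heading=0, pen down
FD 5.5: (0,0) -> (5.5,0) [heading=0, draw]
FD 8.8: (5.5,0) -> (14.3,0) [heading=0, draw]
LT 108: heading 0 -> 108
REPEAT 3 [
  -- iteration 1/3 --
  FD 5.5: (14.3,0) -> (12.6,5.231) [heading=108, draw]
  RT 72: heading 108 -> 36
  FD 12: (12.6,5.231) -> (22.309,12.284) [heading=36, draw]
  -- iteration 2/3 --
  FD 5.5: (22.309,12.284) -> (26.758,15.517) [heading=36, draw]
  RT 72: heading 36 -> 324
  FD 12: (26.758,15.517) -> (36.466,8.464) [heading=324, draw]
  -- iteration 3/3 --
  FD 5.5: (36.466,8.464) -> (40.916,5.231) [heading=324, draw]
  RT 72: heading 324 -> 252
  FD 12: (40.916,5.231) -> (37.208,-6.182) [heading=252, draw]
]
FD 8.1: (37.208,-6.182) -> (34.705,-13.885) [heading=252, draw]
LT 30: heading 252 -> 282
RT 67: heading 282 -> 215
FD 3.6: (34.705,-13.885) -> (31.756,-15.95) [heading=215, draw]
Final: pos=(31.756,-15.95), heading=215, 10 segment(s) drawn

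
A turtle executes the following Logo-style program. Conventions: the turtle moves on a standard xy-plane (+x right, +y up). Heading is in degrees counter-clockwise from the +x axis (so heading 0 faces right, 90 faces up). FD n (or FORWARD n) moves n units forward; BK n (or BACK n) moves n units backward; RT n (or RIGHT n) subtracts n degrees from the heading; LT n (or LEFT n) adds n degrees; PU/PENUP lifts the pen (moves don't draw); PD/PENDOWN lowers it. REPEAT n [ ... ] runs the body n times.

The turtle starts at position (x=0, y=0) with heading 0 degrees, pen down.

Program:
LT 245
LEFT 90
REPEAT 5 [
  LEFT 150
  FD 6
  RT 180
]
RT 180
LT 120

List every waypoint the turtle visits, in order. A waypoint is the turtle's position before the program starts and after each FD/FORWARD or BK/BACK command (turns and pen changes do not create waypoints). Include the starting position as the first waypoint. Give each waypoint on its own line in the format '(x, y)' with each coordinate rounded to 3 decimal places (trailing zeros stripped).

Executing turtle program step by step:
Start: pos=(0,0), heading=0, pen down
LT 245: heading 0 -> 245
LT 90: heading 245 -> 335
REPEAT 5 [
  -- iteration 1/5 --
  LT 150: heading 335 -> 125
  FD 6: (0,0) -> (-3.441,4.915) [heading=125, draw]
  RT 180: heading 125 -> 305
  -- iteration 2/5 --
  LT 150: heading 305 -> 95
  FD 6: (-3.441,4.915) -> (-3.964,10.892) [heading=95, draw]
  RT 180: heading 95 -> 275
  -- iteration 3/5 --
  LT 150: heading 275 -> 65
  FD 6: (-3.964,10.892) -> (-1.429,16.33) [heading=65, draw]
  RT 180: heading 65 -> 245
  -- iteration 4/5 --
  LT 150: heading 245 -> 35
  FD 6: (-1.429,16.33) -> (3.486,19.771) [heading=35, draw]
  RT 180: heading 35 -> 215
  -- iteration 5/5 --
  LT 150: heading 215 -> 5
  FD 6: (3.486,19.771) -> (9.463,20.294) [heading=5, draw]
  RT 180: heading 5 -> 185
]
RT 180: heading 185 -> 5
LT 120: heading 5 -> 125
Final: pos=(9.463,20.294), heading=125, 5 segment(s) drawn
Waypoints (6 total):
(0, 0)
(-3.441, 4.915)
(-3.964, 10.892)
(-1.429, 16.33)
(3.486, 19.771)
(9.463, 20.294)

Answer: (0, 0)
(-3.441, 4.915)
(-3.964, 10.892)
(-1.429, 16.33)
(3.486, 19.771)
(9.463, 20.294)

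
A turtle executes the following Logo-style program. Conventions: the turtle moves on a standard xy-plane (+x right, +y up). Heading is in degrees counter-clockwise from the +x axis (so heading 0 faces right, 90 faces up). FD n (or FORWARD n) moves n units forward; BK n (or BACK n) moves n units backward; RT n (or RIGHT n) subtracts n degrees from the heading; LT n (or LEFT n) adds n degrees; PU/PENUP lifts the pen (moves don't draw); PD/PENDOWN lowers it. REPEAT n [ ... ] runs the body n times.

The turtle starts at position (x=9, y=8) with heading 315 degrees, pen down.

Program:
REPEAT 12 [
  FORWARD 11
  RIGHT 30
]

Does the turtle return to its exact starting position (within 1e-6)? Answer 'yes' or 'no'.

Answer: yes

Derivation:
Executing turtle program step by step:
Start: pos=(9,8), heading=315, pen down
REPEAT 12 [
  -- iteration 1/12 --
  FD 11: (9,8) -> (16.778,0.222) [heading=315, draw]
  RT 30: heading 315 -> 285
  -- iteration 2/12 --
  FD 11: (16.778,0.222) -> (19.625,-10.403) [heading=285, draw]
  RT 30: heading 285 -> 255
  -- iteration 3/12 --
  FD 11: (19.625,-10.403) -> (16.778,-21.029) [heading=255, draw]
  RT 30: heading 255 -> 225
  -- iteration 4/12 --
  FD 11: (16.778,-21.029) -> (9,-28.807) [heading=225, draw]
  RT 30: heading 225 -> 195
  -- iteration 5/12 --
  FD 11: (9,-28.807) -> (-1.625,-31.654) [heading=195, draw]
  RT 30: heading 195 -> 165
  -- iteration 6/12 --
  FD 11: (-1.625,-31.654) -> (-12.25,-28.807) [heading=165, draw]
  RT 30: heading 165 -> 135
  -- iteration 7/12 --
  FD 11: (-12.25,-28.807) -> (-20.029,-21.029) [heading=135, draw]
  RT 30: heading 135 -> 105
  -- iteration 8/12 --
  FD 11: (-20.029,-21.029) -> (-22.876,-10.403) [heading=105, draw]
  RT 30: heading 105 -> 75
  -- iteration 9/12 --
  FD 11: (-22.876,-10.403) -> (-20.029,0.222) [heading=75, draw]
  RT 30: heading 75 -> 45
  -- iteration 10/12 --
  FD 11: (-20.029,0.222) -> (-12.25,8) [heading=45, draw]
  RT 30: heading 45 -> 15
  -- iteration 11/12 --
  FD 11: (-12.25,8) -> (-1.625,10.847) [heading=15, draw]
  RT 30: heading 15 -> 345
  -- iteration 12/12 --
  FD 11: (-1.625,10.847) -> (9,8) [heading=345, draw]
  RT 30: heading 345 -> 315
]
Final: pos=(9,8), heading=315, 12 segment(s) drawn

Start position: (9, 8)
Final position: (9, 8)
Distance = 0; < 1e-6 -> CLOSED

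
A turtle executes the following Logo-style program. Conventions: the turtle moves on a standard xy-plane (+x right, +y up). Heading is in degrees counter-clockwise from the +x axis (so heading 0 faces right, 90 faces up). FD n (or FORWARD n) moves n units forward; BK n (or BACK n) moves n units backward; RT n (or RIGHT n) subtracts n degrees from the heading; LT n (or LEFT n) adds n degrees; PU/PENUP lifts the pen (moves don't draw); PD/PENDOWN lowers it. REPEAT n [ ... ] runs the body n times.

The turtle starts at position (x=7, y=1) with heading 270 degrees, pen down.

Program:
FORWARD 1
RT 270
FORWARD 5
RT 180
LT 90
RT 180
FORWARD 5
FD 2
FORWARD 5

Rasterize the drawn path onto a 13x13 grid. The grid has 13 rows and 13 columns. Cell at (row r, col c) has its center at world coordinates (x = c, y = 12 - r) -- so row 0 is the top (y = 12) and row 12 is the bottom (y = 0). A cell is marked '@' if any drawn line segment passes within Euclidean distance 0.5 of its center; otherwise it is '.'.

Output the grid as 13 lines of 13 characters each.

Segment 0: (7,1) -> (7,0)
Segment 1: (7,0) -> (12,0)
Segment 2: (12,0) -> (12,5)
Segment 3: (12,5) -> (12,7)
Segment 4: (12,7) -> (12,12)

Answer: ............@
............@
............@
............@
............@
............@
............@
............@
............@
............@
............@
.......@....@
.......@@@@@@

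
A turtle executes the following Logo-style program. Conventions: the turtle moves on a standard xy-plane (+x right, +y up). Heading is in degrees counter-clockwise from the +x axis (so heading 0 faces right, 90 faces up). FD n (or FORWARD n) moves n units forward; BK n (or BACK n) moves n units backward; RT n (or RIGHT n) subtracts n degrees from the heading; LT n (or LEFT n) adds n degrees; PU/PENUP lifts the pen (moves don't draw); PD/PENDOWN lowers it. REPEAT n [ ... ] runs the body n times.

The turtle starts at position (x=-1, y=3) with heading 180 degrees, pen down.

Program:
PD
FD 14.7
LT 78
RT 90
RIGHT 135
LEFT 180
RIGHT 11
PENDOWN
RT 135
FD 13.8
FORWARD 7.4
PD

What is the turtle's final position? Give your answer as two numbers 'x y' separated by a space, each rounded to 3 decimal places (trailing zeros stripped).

Executing turtle program step by step:
Start: pos=(-1,3), heading=180, pen down
PD: pen down
FD 14.7: (-1,3) -> (-15.7,3) [heading=180, draw]
LT 78: heading 180 -> 258
RT 90: heading 258 -> 168
RT 135: heading 168 -> 33
LT 180: heading 33 -> 213
RT 11: heading 213 -> 202
PD: pen down
RT 135: heading 202 -> 67
FD 13.8: (-15.7,3) -> (-10.308,15.703) [heading=67, draw]
FD 7.4: (-10.308,15.703) -> (-7.417,22.515) [heading=67, draw]
PD: pen down
Final: pos=(-7.417,22.515), heading=67, 3 segment(s) drawn

Answer: -7.417 22.515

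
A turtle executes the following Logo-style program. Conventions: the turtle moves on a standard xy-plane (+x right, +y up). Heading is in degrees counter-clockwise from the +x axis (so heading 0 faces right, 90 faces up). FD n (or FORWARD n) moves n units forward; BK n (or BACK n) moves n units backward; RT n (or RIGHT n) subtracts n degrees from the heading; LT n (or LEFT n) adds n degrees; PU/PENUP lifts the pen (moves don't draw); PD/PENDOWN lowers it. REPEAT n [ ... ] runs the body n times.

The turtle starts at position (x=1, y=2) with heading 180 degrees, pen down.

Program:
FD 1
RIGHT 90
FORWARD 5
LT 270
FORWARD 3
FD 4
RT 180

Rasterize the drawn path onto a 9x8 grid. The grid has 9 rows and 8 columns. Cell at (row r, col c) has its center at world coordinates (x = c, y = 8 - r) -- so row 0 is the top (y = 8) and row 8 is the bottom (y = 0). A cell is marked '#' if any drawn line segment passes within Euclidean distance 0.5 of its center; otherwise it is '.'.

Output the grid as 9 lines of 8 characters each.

Segment 0: (1,2) -> (0,2)
Segment 1: (0,2) -> (0,7)
Segment 2: (0,7) -> (3,7)
Segment 3: (3,7) -> (7,7)

Answer: ........
########
#.......
#.......
#.......
#.......
##......
........
........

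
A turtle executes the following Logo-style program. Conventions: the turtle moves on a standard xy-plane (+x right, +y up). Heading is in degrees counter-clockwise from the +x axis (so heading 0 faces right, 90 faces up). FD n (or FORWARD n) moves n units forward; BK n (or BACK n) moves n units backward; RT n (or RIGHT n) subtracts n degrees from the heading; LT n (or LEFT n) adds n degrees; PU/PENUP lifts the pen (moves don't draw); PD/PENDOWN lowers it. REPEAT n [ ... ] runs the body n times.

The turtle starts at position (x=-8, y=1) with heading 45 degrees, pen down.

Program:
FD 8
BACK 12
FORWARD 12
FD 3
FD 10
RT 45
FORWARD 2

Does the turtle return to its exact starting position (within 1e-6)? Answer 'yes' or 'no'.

Executing turtle program step by step:
Start: pos=(-8,1), heading=45, pen down
FD 8: (-8,1) -> (-2.343,6.657) [heading=45, draw]
BK 12: (-2.343,6.657) -> (-10.828,-1.828) [heading=45, draw]
FD 12: (-10.828,-1.828) -> (-2.343,6.657) [heading=45, draw]
FD 3: (-2.343,6.657) -> (-0.222,8.778) [heading=45, draw]
FD 10: (-0.222,8.778) -> (6.849,15.849) [heading=45, draw]
RT 45: heading 45 -> 0
FD 2: (6.849,15.849) -> (8.849,15.849) [heading=0, draw]
Final: pos=(8.849,15.849), heading=0, 6 segment(s) drawn

Start position: (-8, 1)
Final position: (8.849, 15.849)
Distance = 22.459; >= 1e-6 -> NOT closed

Answer: no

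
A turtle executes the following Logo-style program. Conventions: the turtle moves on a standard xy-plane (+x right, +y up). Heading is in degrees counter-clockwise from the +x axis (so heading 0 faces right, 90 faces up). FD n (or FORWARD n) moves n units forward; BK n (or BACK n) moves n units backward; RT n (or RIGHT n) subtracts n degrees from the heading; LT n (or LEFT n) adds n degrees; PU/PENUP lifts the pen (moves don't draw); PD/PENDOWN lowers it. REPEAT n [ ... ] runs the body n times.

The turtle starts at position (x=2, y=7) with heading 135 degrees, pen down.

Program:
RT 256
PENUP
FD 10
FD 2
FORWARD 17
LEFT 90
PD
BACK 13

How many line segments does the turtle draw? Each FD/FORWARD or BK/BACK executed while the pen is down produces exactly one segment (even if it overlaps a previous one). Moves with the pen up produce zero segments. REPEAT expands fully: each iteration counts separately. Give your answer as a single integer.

Answer: 1

Derivation:
Executing turtle program step by step:
Start: pos=(2,7), heading=135, pen down
RT 256: heading 135 -> 239
PU: pen up
FD 10: (2,7) -> (-3.15,-1.572) [heading=239, move]
FD 2: (-3.15,-1.572) -> (-4.18,-3.286) [heading=239, move]
FD 17: (-4.18,-3.286) -> (-12.936,-17.858) [heading=239, move]
LT 90: heading 239 -> 329
PD: pen down
BK 13: (-12.936,-17.858) -> (-24.079,-11.162) [heading=329, draw]
Final: pos=(-24.079,-11.162), heading=329, 1 segment(s) drawn
Segments drawn: 1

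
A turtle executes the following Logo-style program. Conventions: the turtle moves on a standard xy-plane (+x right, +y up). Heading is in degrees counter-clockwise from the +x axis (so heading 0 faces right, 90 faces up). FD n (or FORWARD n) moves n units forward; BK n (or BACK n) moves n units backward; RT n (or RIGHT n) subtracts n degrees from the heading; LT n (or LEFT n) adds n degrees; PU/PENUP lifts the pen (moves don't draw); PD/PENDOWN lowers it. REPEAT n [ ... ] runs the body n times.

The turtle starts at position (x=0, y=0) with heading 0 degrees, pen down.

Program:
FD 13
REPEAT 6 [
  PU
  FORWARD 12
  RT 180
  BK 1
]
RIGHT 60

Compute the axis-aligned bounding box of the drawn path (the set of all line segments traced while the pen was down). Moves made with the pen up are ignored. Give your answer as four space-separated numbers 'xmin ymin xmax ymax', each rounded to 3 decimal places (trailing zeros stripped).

Answer: 0 0 13 0

Derivation:
Executing turtle program step by step:
Start: pos=(0,0), heading=0, pen down
FD 13: (0,0) -> (13,0) [heading=0, draw]
REPEAT 6 [
  -- iteration 1/6 --
  PU: pen up
  FD 12: (13,0) -> (25,0) [heading=0, move]
  RT 180: heading 0 -> 180
  BK 1: (25,0) -> (26,0) [heading=180, move]
  -- iteration 2/6 --
  PU: pen up
  FD 12: (26,0) -> (14,0) [heading=180, move]
  RT 180: heading 180 -> 0
  BK 1: (14,0) -> (13,0) [heading=0, move]
  -- iteration 3/6 --
  PU: pen up
  FD 12: (13,0) -> (25,0) [heading=0, move]
  RT 180: heading 0 -> 180
  BK 1: (25,0) -> (26,0) [heading=180, move]
  -- iteration 4/6 --
  PU: pen up
  FD 12: (26,0) -> (14,0) [heading=180, move]
  RT 180: heading 180 -> 0
  BK 1: (14,0) -> (13,0) [heading=0, move]
  -- iteration 5/6 --
  PU: pen up
  FD 12: (13,0) -> (25,0) [heading=0, move]
  RT 180: heading 0 -> 180
  BK 1: (25,0) -> (26,0) [heading=180, move]
  -- iteration 6/6 --
  PU: pen up
  FD 12: (26,0) -> (14,0) [heading=180, move]
  RT 180: heading 180 -> 0
  BK 1: (14,0) -> (13,0) [heading=0, move]
]
RT 60: heading 0 -> 300
Final: pos=(13,0), heading=300, 1 segment(s) drawn

Segment endpoints: x in {0, 13}, y in {0}
xmin=0, ymin=0, xmax=13, ymax=0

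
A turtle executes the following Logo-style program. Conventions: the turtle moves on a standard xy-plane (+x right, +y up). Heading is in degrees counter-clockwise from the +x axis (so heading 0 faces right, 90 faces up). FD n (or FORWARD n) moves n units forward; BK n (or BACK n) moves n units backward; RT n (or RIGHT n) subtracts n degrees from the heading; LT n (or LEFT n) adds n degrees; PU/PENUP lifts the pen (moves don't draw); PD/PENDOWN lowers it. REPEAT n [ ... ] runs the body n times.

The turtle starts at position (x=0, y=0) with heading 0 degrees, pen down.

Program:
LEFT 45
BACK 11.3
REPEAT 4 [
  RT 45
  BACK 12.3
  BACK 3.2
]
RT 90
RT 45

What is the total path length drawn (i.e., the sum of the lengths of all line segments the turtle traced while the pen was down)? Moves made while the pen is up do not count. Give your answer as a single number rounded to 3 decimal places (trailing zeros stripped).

Executing turtle program step by step:
Start: pos=(0,0), heading=0, pen down
LT 45: heading 0 -> 45
BK 11.3: (0,0) -> (-7.99,-7.99) [heading=45, draw]
REPEAT 4 [
  -- iteration 1/4 --
  RT 45: heading 45 -> 0
  BK 12.3: (-7.99,-7.99) -> (-20.29,-7.99) [heading=0, draw]
  BK 3.2: (-20.29,-7.99) -> (-23.49,-7.99) [heading=0, draw]
  -- iteration 2/4 --
  RT 45: heading 0 -> 315
  BK 12.3: (-23.49,-7.99) -> (-32.188,0.707) [heading=315, draw]
  BK 3.2: (-32.188,0.707) -> (-34.45,2.97) [heading=315, draw]
  -- iteration 3/4 --
  RT 45: heading 315 -> 270
  BK 12.3: (-34.45,2.97) -> (-34.45,15.27) [heading=270, draw]
  BK 3.2: (-34.45,15.27) -> (-34.45,18.47) [heading=270, draw]
  -- iteration 4/4 --
  RT 45: heading 270 -> 225
  BK 12.3: (-34.45,18.47) -> (-25.753,27.167) [heading=225, draw]
  BK 3.2: (-25.753,27.167) -> (-23.49,29.43) [heading=225, draw]
]
RT 90: heading 225 -> 135
RT 45: heading 135 -> 90
Final: pos=(-23.49,29.43), heading=90, 9 segment(s) drawn

Segment lengths:
  seg 1: (0,0) -> (-7.99,-7.99), length = 11.3
  seg 2: (-7.99,-7.99) -> (-20.29,-7.99), length = 12.3
  seg 3: (-20.29,-7.99) -> (-23.49,-7.99), length = 3.2
  seg 4: (-23.49,-7.99) -> (-32.188,0.707), length = 12.3
  seg 5: (-32.188,0.707) -> (-34.45,2.97), length = 3.2
  seg 6: (-34.45,2.97) -> (-34.45,15.27), length = 12.3
  seg 7: (-34.45,15.27) -> (-34.45,18.47), length = 3.2
  seg 8: (-34.45,18.47) -> (-25.753,27.167), length = 12.3
  seg 9: (-25.753,27.167) -> (-23.49,29.43), length = 3.2
Total = 73.3

Answer: 73.3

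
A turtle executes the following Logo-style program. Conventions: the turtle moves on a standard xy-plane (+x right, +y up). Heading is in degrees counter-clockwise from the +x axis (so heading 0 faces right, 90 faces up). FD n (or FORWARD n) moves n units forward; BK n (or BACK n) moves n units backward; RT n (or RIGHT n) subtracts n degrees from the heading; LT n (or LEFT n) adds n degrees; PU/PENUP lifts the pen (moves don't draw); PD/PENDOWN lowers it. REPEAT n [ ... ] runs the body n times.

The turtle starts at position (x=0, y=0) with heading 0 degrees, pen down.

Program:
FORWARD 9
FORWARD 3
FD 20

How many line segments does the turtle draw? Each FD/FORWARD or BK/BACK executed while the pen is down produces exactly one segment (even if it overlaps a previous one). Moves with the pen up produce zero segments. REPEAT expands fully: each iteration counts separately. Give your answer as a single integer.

Executing turtle program step by step:
Start: pos=(0,0), heading=0, pen down
FD 9: (0,0) -> (9,0) [heading=0, draw]
FD 3: (9,0) -> (12,0) [heading=0, draw]
FD 20: (12,0) -> (32,0) [heading=0, draw]
Final: pos=(32,0), heading=0, 3 segment(s) drawn
Segments drawn: 3

Answer: 3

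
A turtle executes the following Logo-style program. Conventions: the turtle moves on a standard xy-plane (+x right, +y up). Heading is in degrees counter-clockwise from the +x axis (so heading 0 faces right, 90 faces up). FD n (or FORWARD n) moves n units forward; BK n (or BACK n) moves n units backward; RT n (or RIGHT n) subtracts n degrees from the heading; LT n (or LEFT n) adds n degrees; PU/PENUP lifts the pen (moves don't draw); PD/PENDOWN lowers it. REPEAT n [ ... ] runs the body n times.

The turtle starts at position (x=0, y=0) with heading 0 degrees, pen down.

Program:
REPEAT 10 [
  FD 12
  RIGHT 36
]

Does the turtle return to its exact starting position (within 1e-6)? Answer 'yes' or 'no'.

Answer: yes

Derivation:
Executing turtle program step by step:
Start: pos=(0,0), heading=0, pen down
REPEAT 10 [
  -- iteration 1/10 --
  FD 12: (0,0) -> (12,0) [heading=0, draw]
  RT 36: heading 0 -> 324
  -- iteration 2/10 --
  FD 12: (12,0) -> (21.708,-7.053) [heading=324, draw]
  RT 36: heading 324 -> 288
  -- iteration 3/10 --
  FD 12: (21.708,-7.053) -> (25.416,-18.466) [heading=288, draw]
  RT 36: heading 288 -> 252
  -- iteration 4/10 --
  FD 12: (25.416,-18.466) -> (21.708,-29.879) [heading=252, draw]
  RT 36: heading 252 -> 216
  -- iteration 5/10 --
  FD 12: (21.708,-29.879) -> (12,-36.932) [heading=216, draw]
  RT 36: heading 216 -> 180
  -- iteration 6/10 --
  FD 12: (12,-36.932) -> (0,-36.932) [heading=180, draw]
  RT 36: heading 180 -> 144
  -- iteration 7/10 --
  FD 12: (0,-36.932) -> (-9.708,-29.879) [heading=144, draw]
  RT 36: heading 144 -> 108
  -- iteration 8/10 --
  FD 12: (-9.708,-29.879) -> (-13.416,-18.466) [heading=108, draw]
  RT 36: heading 108 -> 72
  -- iteration 9/10 --
  FD 12: (-13.416,-18.466) -> (-9.708,-7.053) [heading=72, draw]
  RT 36: heading 72 -> 36
  -- iteration 10/10 --
  FD 12: (-9.708,-7.053) -> (0,0) [heading=36, draw]
  RT 36: heading 36 -> 0
]
Final: pos=(0,0), heading=0, 10 segment(s) drawn

Start position: (0, 0)
Final position: (0, 0)
Distance = 0; < 1e-6 -> CLOSED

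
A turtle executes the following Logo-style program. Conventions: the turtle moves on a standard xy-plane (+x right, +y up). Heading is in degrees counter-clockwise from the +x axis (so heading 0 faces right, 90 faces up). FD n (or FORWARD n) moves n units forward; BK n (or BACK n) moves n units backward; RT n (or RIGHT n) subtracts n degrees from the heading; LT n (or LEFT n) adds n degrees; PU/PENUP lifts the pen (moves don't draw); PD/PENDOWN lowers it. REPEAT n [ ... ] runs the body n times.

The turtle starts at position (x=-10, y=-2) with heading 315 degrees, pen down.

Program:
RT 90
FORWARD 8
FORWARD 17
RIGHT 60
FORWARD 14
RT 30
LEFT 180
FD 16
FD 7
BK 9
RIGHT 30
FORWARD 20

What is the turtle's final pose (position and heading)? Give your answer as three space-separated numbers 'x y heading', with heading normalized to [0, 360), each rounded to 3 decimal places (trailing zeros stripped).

Answer: -26.125 -45.272 285

Derivation:
Executing turtle program step by step:
Start: pos=(-10,-2), heading=315, pen down
RT 90: heading 315 -> 225
FD 8: (-10,-2) -> (-15.657,-7.657) [heading=225, draw]
FD 17: (-15.657,-7.657) -> (-27.678,-19.678) [heading=225, draw]
RT 60: heading 225 -> 165
FD 14: (-27.678,-19.678) -> (-41.201,-16.054) [heading=165, draw]
RT 30: heading 165 -> 135
LT 180: heading 135 -> 315
FD 16: (-41.201,-16.054) -> (-29.887,-27.368) [heading=315, draw]
FD 7: (-29.887,-27.368) -> (-24.937,-32.318) [heading=315, draw]
BK 9: (-24.937,-32.318) -> (-31.301,-25.954) [heading=315, draw]
RT 30: heading 315 -> 285
FD 20: (-31.301,-25.954) -> (-26.125,-45.272) [heading=285, draw]
Final: pos=(-26.125,-45.272), heading=285, 7 segment(s) drawn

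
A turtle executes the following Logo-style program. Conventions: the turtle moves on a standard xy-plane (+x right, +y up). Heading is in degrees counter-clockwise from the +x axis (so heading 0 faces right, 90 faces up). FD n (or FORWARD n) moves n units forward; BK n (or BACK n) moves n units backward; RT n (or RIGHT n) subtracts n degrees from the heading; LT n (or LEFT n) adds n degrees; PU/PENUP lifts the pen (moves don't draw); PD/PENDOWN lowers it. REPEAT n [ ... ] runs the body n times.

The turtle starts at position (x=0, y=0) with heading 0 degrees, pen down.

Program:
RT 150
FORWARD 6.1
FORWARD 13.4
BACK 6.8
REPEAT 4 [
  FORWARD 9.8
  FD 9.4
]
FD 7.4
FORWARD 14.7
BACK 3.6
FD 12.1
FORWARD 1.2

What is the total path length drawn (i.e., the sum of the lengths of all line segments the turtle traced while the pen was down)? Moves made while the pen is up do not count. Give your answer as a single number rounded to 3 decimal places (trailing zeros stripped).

Executing turtle program step by step:
Start: pos=(0,0), heading=0, pen down
RT 150: heading 0 -> 210
FD 6.1: (0,0) -> (-5.283,-3.05) [heading=210, draw]
FD 13.4: (-5.283,-3.05) -> (-16.887,-9.75) [heading=210, draw]
BK 6.8: (-16.887,-9.75) -> (-10.999,-6.35) [heading=210, draw]
REPEAT 4 [
  -- iteration 1/4 --
  FD 9.8: (-10.999,-6.35) -> (-19.486,-11.25) [heading=210, draw]
  FD 9.4: (-19.486,-11.25) -> (-27.626,-15.95) [heading=210, draw]
  -- iteration 2/4 --
  FD 9.8: (-27.626,-15.95) -> (-36.113,-20.85) [heading=210, draw]
  FD 9.4: (-36.113,-20.85) -> (-44.254,-25.55) [heading=210, draw]
  -- iteration 3/4 --
  FD 9.8: (-44.254,-25.55) -> (-52.741,-30.45) [heading=210, draw]
  FD 9.4: (-52.741,-30.45) -> (-60.882,-35.15) [heading=210, draw]
  -- iteration 4/4 --
  FD 9.8: (-60.882,-35.15) -> (-69.369,-40.05) [heading=210, draw]
  FD 9.4: (-69.369,-40.05) -> (-77.509,-44.75) [heading=210, draw]
]
FD 7.4: (-77.509,-44.75) -> (-83.918,-48.45) [heading=210, draw]
FD 14.7: (-83.918,-48.45) -> (-96.648,-55.8) [heading=210, draw]
BK 3.6: (-96.648,-55.8) -> (-93.531,-54) [heading=210, draw]
FD 12.1: (-93.531,-54) -> (-104.01,-60.05) [heading=210, draw]
FD 1.2: (-104.01,-60.05) -> (-105.049,-60.65) [heading=210, draw]
Final: pos=(-105.049,-60.65), heading=210, 16 segment(s) drawn

Segment lengths:
  seg 1: (0,0) -> (-5.283,-3.05), length = 6.1
  seg 2: (-5.283,-3.05) -> (-16.887,-9.75), length = 13.4
  seg 3: (-16.887,-9.75) -> (-10.999,-6.35), length = 6.8
  seg 4: (-10.999,-6.35) -> (-19.486,-11.25), length = 9.8
  seg 5: (-19.486,-11.25) -> (-27.626,-15.95), length = 9.4
  seg 6: (-27.626,-15.95) -> (-36.113,-20.85), length = 9.8
  seg 7: (-36.113,-20.85) -> (-44.254,-25.55), length = 9.4
  seg 8: (-44.254,-25.55) -> (-52.741,-30.45), length = 9.8
  seg 9: (-52.741,-30.45) -> (-60.882,-35.15), length = 9.4
  seg 10: (-60.882,-35.15) -> (-69.369,-40.05), length = 9.8
  seg 11: (-69.369,-40.05) -> (-77.509,-44.75), length = 9.4
  seg 12: (-77.509,-44.75) -> (-83.918,-48.45), length = 7.4
  seg 13: (-83.918,-48.45) -> (-96.648,-55.8), length = 14.7
  seg 14: (-96.648,-55.8) -> (-93.531,-54), length = 3.6
  seg 15: (-93.531,-54) -> (-104.01,-60.05), length = 12.1
  seg 16: (-104.01,-60.05) -> (-105.049,-60.65), length = 1.2
Total = 142.1

Answer: 142.1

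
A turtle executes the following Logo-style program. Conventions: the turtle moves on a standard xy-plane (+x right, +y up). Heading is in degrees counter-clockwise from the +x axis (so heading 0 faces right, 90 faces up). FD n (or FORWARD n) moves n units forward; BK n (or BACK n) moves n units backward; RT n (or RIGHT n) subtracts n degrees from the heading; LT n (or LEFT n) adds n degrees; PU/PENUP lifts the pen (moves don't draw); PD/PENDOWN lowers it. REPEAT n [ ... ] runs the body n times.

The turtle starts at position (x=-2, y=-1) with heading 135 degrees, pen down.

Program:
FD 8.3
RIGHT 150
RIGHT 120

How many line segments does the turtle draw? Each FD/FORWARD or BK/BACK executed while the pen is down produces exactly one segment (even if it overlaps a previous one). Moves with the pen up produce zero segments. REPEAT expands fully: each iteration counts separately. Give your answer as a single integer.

Answer: 1

Derivation:
Executing turtle program step by step:
Start: pos=(-2,-1), heading=135, pen down
FD 8.3: (-2,-1) -> (-7.869,4.869) [heading=135, draw]
RT 150: heading 135 -> 345
RT 120: heading 345 -> 225
Final: pos=(-7.869,4.869), heading=225, 1 segment(s) drawn
Segments drawn: 1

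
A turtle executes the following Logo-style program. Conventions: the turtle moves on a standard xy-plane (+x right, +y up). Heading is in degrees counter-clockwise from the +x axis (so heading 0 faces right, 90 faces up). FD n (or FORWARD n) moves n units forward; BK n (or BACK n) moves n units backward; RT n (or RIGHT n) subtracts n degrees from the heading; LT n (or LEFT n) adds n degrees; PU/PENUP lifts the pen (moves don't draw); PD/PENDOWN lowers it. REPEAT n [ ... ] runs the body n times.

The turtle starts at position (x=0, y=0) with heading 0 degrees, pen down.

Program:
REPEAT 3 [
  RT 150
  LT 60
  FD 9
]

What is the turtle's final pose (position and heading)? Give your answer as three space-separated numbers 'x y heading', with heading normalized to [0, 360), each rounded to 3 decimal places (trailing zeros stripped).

Executing turtle program step by step:
Start: pos=(0,0), heading=0, pen down
REPEAT 3 [
  -- iteration 1/3 --
  RT 150: heading 0 -> 210
  LT 60: heading 210 -> 270
  FD 9: (0,0) -> (0,-9) [heading=270, draw]
  -- iteration 2/3 --
  RT 150: heading 270 -> 120
  LT 60: heading 120 -> 180
  FD 9: (0,-9) -> (-9,-9) [heading=180, draw]
  -- iteration 3/3 --
  RT 150: heading 180 -> 30
  LT 60: heading 30 -> 90
  FD 9: (-9,-9) -> (-9,0) [heading=90, draw]
]
Final: pos=(-9,0), heading=90, 3 segment(s) drawn

Answer: -9 0 90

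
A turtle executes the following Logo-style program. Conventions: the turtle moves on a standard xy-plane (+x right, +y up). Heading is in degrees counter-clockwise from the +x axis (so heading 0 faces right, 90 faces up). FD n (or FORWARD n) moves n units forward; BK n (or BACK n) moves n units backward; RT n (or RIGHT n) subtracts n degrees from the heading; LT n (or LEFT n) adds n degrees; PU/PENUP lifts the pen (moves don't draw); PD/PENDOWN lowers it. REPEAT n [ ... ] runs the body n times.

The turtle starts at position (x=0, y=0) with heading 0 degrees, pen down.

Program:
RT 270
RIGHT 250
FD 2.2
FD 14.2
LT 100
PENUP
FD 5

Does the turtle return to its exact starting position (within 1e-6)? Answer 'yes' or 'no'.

Executing turtle program step by step:
Start: pos=(0,0), heading=0, pen down
RT 270: heading 0 -> 90
RT 250: heading 90 -> 200
FD 2.2: (0,0) -> (-2.067,-0.752) [heading=200, draw]
FD 14.2: (-2.067,-0.752) -> (-15.411,-5.609) [heading=200, draw]
LT 100: heading 200 -> 300
PU: pen up
FD 5: (-15.411,-5.609) -> (-12.911,-9.939) [heading=300, move]
Final: pos=(-12.911,-9.939), heading=300, 2 segment(s) drawn

Start position: (0, 0)
Final position: (-12.911, -9.939)
Distance = 16.294; >= 1e-6 -> NOT closed

Answer: no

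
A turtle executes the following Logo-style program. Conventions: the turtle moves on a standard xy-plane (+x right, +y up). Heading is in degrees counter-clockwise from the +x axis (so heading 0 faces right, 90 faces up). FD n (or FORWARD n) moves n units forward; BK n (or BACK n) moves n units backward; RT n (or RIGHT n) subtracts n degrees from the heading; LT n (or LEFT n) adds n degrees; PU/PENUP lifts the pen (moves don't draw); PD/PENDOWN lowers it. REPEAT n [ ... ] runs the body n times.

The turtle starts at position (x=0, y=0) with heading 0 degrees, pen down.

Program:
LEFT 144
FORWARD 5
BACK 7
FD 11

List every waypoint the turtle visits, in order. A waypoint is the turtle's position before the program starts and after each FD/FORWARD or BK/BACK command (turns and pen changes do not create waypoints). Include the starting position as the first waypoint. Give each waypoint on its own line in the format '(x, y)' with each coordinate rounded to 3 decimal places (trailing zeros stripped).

Answer: (0, 0)
(-4.045, 2.939)
(1.618, -1.176)
(-7.281, 5.29)

Derivation:
Executing turtle program step by step:
Start: pos=(0,0), heading=0, pen down
LT 144: heading 0 -> 144
FD 5: (0,0) -> (-4.045,2.939) [heading=144, draw]
BK 7: (-4.045,2.939) -> (1.618,-1.176) [heading=144, draw]
FD 11: (1.618,-1.176) -> (-7.281,5.29) [heading=144, draw]
Final: pos=(-7.281,5.29), heading=144, 3 segment(s) drawn
Waypoints (4 total):
(0, 0)
(-4.045, 2.939)
(1.618, -1.176)
(-7.281, 5.29)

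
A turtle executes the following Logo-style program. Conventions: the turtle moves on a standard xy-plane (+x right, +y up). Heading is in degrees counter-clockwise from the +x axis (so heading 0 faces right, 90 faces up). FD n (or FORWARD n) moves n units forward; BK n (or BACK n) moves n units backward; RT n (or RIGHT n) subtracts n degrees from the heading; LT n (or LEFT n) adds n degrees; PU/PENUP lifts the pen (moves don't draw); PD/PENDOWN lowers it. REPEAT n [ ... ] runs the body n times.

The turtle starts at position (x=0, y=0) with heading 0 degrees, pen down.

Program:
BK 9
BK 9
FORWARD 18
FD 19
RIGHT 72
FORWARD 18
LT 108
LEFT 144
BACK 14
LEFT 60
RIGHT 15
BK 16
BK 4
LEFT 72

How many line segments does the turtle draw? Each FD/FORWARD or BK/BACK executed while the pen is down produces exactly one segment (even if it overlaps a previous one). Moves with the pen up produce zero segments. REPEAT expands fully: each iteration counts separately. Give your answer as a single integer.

Answer: 8

Derivation:
Executing turtle program step by step:
Start: pos=(0,0), heading=0, pen down
BK 9: (0,0) -> (-9,0) [heading=0, draw]
BK 9: (-9,0) -> (-18,0) [heading=0, draw]
FD 18: (-18,0) -> (0,0) [heading=0, draw]
FD 19: (0,0) -> (19,0) [heading=0, draw]
RT 72: heading 0 -> 288
FD 18: (19,0) -> (24.562,-17.119) [heading=288, draw]
LT 108: heading 288 -> 36
LT 144: heading 36 -> 180
BK 14: (24.562,-17.119) -> (38.562,-17.119) [heading=180, draw]
LT 60: heading 180 -> 240
RT 15: heading 240 -> 225
BK 16: (38.562,-17.119) -> (49.876,-5.805) [heading=225, draw]
BK 4: (49.876,-5.805) -> (52.704,-2.977) [heading=225, draw]
LT 72: heading 225 -> 297
Final: pos=(52.704,-2.977), heading=297, 8 segment(s) drawn
Segments drawn: 8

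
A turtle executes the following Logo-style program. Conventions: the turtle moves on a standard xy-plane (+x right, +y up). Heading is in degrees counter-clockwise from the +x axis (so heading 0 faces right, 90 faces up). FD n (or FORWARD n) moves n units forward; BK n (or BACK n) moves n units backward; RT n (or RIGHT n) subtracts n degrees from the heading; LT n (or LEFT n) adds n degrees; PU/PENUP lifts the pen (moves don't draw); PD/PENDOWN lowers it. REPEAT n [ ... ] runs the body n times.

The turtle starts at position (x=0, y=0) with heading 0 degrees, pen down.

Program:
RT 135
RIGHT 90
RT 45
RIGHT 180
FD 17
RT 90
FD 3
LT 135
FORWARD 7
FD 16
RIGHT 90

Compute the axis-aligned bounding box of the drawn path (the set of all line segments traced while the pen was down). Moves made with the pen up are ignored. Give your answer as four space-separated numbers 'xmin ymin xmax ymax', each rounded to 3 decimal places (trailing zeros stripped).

Answer: -3 -33.263 13.263 0

Derivation:
Executing turtle program step by step:
Start: pos=(0,0), heading=0, pen down
RT 135: heading 0 -> 225
RT 90: heading 225 -> 135
RT 45: heading 135 -> 90
RT 180: heading 90 -> 270
FD 17: (0,0) -> (0,-17) [heading=270, draw]
RT 90: heading 270 -> 180
FD 3: (0,-17) -> (-3,-17) [heading=180, draw]
LT 135: heading 180 -> 315
FD 7: (-3,-17) -> (1.95,-21.95) [heading=315, draw]
FD 16: (1.95,-21.95) -> (13.263,-33.263) [heading=315, draw]
RT 90: heading 315 -> 225
Final: pos=(13.263,-33.263), heading=225, 4 segment(s) drawn

Segment endpoints: x in {-3, 0, 0, 1.95, 13.263}, y in {-33.263, -21.95, -17, 0}
xmin=-3, ymin=-33.263, xmax=13.263, ymax=0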